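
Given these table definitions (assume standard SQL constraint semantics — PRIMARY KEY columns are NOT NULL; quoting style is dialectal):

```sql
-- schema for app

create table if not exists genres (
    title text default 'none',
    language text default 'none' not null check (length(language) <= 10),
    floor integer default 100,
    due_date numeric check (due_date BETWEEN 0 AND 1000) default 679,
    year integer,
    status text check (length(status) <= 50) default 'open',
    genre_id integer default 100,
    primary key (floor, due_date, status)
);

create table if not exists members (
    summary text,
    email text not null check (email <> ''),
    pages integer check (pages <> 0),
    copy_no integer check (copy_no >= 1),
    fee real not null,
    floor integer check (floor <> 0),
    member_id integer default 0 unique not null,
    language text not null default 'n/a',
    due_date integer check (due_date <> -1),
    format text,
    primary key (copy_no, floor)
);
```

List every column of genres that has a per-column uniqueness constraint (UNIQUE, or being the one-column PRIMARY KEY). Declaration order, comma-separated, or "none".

- title: no UNIQUE or single-column PK constraint.
- language: no UNIQUE or single-column PK constraint.
- floor: part of a composite PRIMARY KEY — only the tuple is unique, not this column on its own.
- due_date: part of a composite PRIMARY KEY — only the tuple is unique, not this column on its own.
- year: no UNIQUE or single-column PK constraint.
- status: part of a composite PRIMARY KEY — only the tuple is unique, not this column on its own.
- genre_id: no UNIQUE or single-column PK constraint.

none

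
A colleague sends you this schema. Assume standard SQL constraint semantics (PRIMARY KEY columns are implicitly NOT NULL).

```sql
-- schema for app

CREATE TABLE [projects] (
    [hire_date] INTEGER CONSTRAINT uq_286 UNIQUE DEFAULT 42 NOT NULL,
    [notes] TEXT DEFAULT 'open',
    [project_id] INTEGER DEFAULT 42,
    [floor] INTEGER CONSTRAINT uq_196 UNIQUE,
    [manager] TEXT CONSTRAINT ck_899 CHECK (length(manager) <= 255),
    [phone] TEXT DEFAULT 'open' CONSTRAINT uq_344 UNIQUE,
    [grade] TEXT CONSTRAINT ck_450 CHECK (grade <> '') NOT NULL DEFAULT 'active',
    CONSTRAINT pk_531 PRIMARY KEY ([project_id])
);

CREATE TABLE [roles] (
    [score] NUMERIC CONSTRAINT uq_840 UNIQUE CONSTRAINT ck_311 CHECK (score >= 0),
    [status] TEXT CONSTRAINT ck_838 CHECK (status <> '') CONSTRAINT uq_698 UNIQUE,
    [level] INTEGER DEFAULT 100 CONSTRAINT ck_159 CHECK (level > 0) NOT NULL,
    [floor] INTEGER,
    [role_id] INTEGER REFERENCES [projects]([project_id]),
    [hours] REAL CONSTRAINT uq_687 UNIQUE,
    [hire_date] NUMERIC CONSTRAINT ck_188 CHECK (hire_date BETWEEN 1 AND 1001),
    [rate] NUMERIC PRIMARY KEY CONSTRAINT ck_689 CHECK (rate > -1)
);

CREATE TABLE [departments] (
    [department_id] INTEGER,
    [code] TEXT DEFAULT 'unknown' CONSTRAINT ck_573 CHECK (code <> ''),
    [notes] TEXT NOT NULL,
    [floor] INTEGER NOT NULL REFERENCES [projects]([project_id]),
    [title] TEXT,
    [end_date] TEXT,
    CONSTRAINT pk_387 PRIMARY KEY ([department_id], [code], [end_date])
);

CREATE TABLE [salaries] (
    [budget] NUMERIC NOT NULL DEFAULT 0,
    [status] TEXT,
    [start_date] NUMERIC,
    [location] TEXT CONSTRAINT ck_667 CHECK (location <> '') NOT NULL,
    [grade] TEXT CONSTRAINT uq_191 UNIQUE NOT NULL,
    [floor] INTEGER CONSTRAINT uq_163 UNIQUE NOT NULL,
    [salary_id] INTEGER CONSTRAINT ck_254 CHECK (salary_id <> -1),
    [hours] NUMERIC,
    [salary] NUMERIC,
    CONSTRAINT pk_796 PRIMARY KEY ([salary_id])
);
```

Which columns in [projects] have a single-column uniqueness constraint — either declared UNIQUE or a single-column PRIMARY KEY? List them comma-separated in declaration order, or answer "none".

- hire_date: declared UNIQUE → unique.
- notes: no UNIQUE or single-column PK constraint.
- project_id: single-column PRIMARY KEY → unique.
- floor: declared UNIQUE → unique.
- manager: no UNIQUE or single-column PK constraint.
- phone: declared UNIQUE → unique.
- grade: no UNIQUE or single-column PK constraint.

hire_date, project_id, floor, phone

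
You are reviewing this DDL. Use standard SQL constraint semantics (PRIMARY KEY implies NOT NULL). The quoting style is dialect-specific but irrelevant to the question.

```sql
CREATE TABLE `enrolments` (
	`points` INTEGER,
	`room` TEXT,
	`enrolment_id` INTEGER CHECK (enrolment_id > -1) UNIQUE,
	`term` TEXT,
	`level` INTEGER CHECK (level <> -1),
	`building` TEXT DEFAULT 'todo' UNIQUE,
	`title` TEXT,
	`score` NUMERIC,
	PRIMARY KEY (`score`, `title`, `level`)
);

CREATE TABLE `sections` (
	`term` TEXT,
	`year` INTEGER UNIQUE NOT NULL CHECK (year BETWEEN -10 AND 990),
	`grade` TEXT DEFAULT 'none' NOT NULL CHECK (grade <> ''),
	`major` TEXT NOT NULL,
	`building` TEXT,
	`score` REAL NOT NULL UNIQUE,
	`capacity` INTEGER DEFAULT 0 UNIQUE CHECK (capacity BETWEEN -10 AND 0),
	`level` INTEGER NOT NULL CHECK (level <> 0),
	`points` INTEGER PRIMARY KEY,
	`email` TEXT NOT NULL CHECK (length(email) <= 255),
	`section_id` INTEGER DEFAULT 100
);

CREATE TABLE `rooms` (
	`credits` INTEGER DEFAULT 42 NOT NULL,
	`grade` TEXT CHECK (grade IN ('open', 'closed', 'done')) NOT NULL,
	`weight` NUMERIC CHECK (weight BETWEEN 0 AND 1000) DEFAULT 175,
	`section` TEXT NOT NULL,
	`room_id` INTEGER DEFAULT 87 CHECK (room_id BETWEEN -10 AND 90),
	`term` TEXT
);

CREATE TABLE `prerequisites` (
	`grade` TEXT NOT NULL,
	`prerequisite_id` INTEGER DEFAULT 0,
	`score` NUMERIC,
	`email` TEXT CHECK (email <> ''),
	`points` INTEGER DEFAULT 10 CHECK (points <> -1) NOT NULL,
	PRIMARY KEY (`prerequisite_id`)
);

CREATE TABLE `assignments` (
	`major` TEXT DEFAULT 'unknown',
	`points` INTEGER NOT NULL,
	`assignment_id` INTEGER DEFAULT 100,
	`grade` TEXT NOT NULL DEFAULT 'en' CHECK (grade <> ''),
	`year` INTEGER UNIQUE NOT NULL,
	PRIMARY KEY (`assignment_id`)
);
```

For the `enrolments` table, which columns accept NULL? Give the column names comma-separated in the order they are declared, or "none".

- points: no NOT NULL constraint applies → nullable.
- room: no NOT NULL constraint applies → nullable.
- enrolment_id: CHECK does not forbid NULL (a CHECK constraint passes when its expression is NULL) → nullable.
- term: no NOT NULL constraint applies → nullable.
- level: part of the PRIMARY KEY, which implies NOT NULL → not nullable.
- building: UNIQUE does not imply NOT NULL → nullable.
- title: part of the PRIMARY KEY, which implies NOT NULL → not nullable.
- score: part of the PRIMARY KEY, which implies NOT NULL → not nullable.

points, room, enrolment_id, term, building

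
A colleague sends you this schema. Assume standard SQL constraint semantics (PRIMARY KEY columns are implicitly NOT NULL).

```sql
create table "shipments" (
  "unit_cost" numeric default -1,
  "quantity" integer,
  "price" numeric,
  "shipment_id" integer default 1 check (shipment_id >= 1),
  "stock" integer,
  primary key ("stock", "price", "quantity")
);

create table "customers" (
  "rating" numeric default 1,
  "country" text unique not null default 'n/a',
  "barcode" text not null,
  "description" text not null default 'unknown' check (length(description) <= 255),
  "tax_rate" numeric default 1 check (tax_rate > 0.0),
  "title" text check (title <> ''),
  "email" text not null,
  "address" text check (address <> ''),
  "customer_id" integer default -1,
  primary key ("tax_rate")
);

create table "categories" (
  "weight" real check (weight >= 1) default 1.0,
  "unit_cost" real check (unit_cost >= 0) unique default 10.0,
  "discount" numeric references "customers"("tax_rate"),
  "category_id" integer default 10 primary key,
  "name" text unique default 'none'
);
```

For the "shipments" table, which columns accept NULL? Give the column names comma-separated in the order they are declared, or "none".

unit_cost, shipment_id

- unit_cost: DEFAULT only fills an omitted column; an explicit NULL is still allowed → nullable.
- quantity: part of the PRIMARY KEY, which implies NOT NULL → not nullable.
- price: part of the PRIMARY KEY, which implies NOT NULL → not nullable.
- shipment_id: CHECK does not forbid NULL (a CHECK constraint passes when its expression is NULL) → nullable.
- stock: part of the PRIMARY KEY, which implies NOT NULL → not nullable.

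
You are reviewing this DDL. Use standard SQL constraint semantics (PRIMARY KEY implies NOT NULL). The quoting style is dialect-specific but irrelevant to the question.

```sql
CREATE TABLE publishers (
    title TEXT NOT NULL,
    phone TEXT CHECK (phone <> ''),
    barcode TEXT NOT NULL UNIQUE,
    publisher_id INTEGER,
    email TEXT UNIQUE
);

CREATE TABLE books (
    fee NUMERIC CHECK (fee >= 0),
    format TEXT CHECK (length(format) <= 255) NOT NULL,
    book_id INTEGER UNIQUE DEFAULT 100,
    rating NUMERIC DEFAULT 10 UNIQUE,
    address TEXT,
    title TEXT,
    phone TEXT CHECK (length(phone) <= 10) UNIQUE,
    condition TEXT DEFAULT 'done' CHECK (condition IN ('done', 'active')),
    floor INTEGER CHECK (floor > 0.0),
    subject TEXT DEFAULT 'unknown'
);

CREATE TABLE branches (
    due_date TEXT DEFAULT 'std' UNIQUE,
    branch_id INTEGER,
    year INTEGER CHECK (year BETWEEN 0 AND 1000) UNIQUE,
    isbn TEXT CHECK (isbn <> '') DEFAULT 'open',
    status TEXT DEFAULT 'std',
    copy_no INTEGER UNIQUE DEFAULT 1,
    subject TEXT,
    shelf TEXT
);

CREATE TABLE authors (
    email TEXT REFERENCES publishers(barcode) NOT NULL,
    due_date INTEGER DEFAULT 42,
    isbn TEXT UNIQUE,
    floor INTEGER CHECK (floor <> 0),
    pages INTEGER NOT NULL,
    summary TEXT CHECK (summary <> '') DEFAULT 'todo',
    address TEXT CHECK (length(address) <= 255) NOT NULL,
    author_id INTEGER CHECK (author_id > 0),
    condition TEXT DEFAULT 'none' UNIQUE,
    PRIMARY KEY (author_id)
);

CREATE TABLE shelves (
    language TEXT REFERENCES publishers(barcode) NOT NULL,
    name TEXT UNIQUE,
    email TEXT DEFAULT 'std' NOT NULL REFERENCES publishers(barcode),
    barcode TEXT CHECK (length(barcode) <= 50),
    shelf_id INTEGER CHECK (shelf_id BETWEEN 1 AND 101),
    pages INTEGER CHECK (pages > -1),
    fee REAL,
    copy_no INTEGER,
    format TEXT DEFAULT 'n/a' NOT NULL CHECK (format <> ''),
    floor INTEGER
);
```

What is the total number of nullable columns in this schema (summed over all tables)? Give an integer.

publishers: 3 nullable (phone, publisher_id, email — PK none and explicit NOT NULL columns excluded).
books: 9 nullable (fee, book_id, rating, address, title, phone, condition, floor, subject — PK none and explicit NOT NULL columns excluded).
branches: 8 nullable (due_date, branch_id, year, isbn, status, copy_no, subject, shelf — PK none and explicit NOT NULL columns excluded).
authors: 5 nullable (due_date, isbn, floor, summary, condition — PK (author_id) and explicit NOT NULL columns excluded).
shelves: 7 nullable (name, barcode, shelf_id, pages, fee, copy_no, floor — PK none and explicit NOT NULL columns excluded).
Total: 3 + 9 + 8 + 5 + 7 = 32.

32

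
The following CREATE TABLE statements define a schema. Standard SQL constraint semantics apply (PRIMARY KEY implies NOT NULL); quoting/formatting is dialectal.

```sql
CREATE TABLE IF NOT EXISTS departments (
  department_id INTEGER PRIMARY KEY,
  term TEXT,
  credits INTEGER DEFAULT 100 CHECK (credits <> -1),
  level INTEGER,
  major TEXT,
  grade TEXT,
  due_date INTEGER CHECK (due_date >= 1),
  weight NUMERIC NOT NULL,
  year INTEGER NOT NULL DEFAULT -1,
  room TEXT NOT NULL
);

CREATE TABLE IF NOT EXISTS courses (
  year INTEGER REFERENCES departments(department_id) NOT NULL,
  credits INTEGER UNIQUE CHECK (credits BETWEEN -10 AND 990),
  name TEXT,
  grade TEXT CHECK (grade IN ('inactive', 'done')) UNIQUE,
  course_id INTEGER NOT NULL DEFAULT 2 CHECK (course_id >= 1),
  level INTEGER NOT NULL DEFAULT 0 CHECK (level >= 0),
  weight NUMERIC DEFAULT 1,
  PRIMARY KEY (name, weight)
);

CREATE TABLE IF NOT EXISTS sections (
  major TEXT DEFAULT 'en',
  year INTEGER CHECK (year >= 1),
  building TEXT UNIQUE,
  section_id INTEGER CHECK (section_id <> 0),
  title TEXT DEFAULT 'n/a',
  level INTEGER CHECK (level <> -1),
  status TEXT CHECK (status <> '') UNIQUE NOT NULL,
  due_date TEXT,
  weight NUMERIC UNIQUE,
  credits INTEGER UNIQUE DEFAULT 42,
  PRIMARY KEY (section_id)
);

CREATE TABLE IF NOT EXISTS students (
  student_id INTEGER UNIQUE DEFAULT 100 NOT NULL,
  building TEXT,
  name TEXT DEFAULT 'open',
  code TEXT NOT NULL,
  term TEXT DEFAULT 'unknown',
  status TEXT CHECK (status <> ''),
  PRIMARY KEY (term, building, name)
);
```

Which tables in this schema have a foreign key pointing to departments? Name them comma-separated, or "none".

courses

- courses.year references departments(department_id).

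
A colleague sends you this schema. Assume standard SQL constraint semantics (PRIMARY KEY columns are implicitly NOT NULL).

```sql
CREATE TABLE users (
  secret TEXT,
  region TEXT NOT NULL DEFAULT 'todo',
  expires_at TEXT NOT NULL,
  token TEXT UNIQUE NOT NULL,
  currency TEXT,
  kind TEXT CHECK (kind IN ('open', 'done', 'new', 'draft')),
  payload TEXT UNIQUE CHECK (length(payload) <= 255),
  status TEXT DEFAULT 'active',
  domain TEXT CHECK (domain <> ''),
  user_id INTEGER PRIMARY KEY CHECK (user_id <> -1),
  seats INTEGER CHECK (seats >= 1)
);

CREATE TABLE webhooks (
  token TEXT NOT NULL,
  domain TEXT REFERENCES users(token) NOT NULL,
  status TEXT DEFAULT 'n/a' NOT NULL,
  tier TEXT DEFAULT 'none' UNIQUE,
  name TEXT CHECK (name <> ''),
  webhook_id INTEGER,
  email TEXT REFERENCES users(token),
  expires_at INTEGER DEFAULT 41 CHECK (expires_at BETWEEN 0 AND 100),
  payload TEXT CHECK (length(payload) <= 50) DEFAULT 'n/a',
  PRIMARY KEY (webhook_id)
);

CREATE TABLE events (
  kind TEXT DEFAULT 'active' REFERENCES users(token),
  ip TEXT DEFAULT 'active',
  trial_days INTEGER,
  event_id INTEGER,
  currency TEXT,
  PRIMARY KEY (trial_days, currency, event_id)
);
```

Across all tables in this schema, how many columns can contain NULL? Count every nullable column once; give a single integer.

14

users: 7 nullable (secret, currency, kind, payload, status, domain, seats — PK (user_id) and explicit NOT NULL columns excluded).
webhooks: 5 nullable (tier, name, email, expires_at, payload — PK (webhook_id) and explicit NOT NULL columns excluded).
events: 2 nullable (kind, ip — PK (trial_days, currency, event_id) and explicit NOT NULL columns excluded).
Total: 7 + 5 + 2 = 14.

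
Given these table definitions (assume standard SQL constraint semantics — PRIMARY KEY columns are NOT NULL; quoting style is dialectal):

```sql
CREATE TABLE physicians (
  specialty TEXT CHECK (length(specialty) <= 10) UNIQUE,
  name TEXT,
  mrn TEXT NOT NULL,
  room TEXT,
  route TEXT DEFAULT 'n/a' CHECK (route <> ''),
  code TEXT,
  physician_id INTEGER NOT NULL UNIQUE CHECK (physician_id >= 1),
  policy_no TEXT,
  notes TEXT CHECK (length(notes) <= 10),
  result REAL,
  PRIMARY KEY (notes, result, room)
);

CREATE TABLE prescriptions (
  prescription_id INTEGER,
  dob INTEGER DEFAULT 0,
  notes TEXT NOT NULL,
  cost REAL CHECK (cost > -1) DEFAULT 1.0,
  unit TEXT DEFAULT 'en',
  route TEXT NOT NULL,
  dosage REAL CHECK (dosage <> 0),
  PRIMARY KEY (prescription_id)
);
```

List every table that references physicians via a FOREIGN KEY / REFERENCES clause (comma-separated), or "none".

none

No REFERENCES clause anywhere in the schema names physicians.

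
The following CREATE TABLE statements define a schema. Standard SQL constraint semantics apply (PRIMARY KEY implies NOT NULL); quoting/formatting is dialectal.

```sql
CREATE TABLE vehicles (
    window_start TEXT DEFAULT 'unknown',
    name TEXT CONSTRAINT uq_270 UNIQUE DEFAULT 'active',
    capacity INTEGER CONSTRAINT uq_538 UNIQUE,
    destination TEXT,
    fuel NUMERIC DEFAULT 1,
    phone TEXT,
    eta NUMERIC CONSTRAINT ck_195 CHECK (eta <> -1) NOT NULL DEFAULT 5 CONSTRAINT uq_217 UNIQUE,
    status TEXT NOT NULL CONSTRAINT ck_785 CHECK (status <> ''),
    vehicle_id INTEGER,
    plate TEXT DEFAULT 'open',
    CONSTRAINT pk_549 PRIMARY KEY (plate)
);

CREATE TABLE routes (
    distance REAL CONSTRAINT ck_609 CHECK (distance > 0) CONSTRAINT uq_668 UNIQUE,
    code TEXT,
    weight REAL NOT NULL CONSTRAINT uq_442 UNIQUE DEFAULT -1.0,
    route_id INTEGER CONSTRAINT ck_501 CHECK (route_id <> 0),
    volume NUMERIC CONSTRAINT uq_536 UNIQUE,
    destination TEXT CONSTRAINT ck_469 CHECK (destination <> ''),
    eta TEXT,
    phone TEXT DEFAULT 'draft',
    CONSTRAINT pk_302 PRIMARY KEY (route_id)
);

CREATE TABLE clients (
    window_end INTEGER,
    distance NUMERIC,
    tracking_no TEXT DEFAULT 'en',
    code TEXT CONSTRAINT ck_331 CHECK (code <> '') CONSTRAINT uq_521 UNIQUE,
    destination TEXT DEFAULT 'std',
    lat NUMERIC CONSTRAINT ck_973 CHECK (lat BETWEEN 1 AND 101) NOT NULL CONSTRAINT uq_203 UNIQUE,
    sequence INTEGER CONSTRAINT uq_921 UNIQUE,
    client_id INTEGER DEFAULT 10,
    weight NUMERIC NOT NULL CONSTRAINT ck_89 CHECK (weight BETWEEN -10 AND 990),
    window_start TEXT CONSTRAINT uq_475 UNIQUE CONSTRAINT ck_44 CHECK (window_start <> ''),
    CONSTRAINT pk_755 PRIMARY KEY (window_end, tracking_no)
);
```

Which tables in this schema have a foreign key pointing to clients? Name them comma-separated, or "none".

none

No REFERENCES clause anywhere in the schema names clients.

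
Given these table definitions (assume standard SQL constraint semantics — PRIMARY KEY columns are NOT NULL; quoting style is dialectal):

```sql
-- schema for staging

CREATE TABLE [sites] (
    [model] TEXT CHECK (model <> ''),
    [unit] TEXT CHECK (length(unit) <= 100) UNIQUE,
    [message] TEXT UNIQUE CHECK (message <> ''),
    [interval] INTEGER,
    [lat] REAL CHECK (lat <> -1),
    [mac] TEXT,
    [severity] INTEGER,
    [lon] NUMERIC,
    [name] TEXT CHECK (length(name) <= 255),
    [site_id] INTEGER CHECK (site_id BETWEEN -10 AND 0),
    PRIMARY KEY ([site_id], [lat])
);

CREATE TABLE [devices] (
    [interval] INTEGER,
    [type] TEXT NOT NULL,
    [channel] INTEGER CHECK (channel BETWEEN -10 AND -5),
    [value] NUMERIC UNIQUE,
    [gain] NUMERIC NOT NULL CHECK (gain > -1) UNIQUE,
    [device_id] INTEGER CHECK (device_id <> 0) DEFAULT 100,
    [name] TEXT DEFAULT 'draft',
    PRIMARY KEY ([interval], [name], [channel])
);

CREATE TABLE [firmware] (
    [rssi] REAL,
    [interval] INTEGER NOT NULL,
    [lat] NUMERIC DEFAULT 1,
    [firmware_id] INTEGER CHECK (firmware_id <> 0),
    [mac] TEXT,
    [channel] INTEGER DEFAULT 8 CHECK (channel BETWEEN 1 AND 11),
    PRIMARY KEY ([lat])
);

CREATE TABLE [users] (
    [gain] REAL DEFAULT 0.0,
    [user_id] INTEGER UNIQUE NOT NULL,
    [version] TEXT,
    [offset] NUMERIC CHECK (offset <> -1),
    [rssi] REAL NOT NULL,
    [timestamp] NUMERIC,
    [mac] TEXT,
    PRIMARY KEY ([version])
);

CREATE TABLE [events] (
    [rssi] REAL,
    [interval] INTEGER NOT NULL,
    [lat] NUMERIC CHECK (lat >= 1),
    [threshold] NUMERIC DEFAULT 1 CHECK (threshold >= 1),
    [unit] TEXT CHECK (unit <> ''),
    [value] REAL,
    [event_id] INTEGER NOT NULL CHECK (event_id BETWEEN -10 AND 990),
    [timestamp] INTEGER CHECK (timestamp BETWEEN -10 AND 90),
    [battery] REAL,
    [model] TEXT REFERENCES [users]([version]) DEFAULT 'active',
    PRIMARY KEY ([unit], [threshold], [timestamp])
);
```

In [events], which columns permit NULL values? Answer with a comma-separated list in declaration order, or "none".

- rssi: no NOT NULL constraint applies → nullable.
- interval: declared NOT NULL → not nullable.
- lat: CHECK does not forbid NULL (a CHECK constraint passes when its expression is NULL) → nullable.
- threshold: part of the PRIMARY KEY, which implies NOT NULL → not nullable.
- unit: part of the PRIMARY KEY, which implies NOT NULL → not nullable.
- value: no NOT NULL constraint applies → nullable.
- event_id: declared NOT NULL → not nullable.
- timestamp: part of the PRIMARY KEY, which implies NOT NULL → not nullable.
- battery: no NOT NULL constraint applies → nullable.
- model: a foreign key column may be NULL unless separately constrained → nullable.

rssi, lat, value, battery, model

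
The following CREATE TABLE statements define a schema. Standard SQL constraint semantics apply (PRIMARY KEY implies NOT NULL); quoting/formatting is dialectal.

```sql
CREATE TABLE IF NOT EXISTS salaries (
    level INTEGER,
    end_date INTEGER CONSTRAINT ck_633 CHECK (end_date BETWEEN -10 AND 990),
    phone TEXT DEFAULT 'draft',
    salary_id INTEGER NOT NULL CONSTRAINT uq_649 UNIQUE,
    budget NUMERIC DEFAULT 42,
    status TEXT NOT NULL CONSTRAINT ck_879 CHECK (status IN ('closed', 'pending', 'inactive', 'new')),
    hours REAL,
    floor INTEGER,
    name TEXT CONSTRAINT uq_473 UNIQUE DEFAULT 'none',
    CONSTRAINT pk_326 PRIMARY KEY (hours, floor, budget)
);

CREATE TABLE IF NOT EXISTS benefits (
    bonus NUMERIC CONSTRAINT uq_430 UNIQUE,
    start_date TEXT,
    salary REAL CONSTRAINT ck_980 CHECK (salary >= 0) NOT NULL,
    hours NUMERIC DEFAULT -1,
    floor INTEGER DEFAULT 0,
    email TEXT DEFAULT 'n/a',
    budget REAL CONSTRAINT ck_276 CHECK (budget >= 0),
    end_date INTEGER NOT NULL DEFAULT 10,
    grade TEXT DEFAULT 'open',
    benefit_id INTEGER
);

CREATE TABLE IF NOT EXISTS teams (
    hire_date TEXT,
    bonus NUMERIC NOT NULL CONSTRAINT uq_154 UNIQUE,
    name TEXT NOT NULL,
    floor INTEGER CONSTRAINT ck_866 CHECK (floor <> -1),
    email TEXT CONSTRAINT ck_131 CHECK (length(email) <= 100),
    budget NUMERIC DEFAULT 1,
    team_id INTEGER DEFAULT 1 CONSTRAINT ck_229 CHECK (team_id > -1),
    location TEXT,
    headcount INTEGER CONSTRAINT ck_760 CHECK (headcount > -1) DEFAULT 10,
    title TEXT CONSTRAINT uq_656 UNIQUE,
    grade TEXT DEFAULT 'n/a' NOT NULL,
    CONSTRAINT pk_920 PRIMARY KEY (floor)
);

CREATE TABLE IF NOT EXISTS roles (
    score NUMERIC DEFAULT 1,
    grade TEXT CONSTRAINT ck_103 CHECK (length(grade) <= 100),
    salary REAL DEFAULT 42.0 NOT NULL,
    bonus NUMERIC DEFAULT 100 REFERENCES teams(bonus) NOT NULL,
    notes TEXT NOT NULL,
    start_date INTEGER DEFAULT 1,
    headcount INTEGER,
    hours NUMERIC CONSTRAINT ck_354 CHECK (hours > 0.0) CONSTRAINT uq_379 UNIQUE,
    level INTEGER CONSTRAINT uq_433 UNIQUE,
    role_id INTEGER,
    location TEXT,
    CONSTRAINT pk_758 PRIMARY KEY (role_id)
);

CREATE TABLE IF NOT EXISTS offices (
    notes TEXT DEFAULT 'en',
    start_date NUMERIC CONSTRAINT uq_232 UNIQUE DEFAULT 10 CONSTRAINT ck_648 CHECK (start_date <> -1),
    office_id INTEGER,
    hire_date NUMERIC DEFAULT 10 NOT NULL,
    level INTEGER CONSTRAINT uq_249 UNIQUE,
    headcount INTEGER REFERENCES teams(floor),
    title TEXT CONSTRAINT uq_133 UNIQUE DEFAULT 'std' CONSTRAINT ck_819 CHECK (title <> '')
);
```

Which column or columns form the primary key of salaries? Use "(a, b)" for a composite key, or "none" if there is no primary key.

(hours, floor, budget)

A table-level PRIMARY KEY clause names 3 columns: hours, floor, budget.
This is a composite key — the combination is unique, not each column individually.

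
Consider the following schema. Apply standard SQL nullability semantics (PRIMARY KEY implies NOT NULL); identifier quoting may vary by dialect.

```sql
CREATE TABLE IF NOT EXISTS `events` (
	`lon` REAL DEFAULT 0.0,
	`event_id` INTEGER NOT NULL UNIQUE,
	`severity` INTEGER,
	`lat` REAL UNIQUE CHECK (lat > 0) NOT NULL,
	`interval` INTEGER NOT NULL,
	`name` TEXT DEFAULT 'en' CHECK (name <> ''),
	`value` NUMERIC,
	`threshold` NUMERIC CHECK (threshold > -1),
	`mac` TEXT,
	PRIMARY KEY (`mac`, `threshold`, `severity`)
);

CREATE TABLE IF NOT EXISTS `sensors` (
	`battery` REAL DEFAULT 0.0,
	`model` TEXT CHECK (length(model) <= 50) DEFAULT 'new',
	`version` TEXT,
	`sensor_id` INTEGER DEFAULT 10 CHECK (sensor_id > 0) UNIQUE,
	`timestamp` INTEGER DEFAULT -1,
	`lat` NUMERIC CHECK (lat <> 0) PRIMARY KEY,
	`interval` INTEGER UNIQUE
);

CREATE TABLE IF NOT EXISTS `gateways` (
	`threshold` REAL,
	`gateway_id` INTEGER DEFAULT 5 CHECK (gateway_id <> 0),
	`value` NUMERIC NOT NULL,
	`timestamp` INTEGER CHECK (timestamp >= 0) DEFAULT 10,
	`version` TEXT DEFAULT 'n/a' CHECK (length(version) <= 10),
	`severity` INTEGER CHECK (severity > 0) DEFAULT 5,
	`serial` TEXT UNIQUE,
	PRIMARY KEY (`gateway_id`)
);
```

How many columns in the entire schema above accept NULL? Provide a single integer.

events: 3 nullable (lon, name, value — PK (mac, threshold, severity) and explicit NOT NULL columns excluded).
sensors: 6 nullable (battery, model, version, sensor_id, timestamp, interval — PK (lat) and explicit NOT NULL columns excluded).
gateways: 5 nullable (threshold, timestamp, version, severity, serial — PK (gateway_id) and explicit NOT NULL columns excluded).
Total: 3 + 6 + 5 = 14.

14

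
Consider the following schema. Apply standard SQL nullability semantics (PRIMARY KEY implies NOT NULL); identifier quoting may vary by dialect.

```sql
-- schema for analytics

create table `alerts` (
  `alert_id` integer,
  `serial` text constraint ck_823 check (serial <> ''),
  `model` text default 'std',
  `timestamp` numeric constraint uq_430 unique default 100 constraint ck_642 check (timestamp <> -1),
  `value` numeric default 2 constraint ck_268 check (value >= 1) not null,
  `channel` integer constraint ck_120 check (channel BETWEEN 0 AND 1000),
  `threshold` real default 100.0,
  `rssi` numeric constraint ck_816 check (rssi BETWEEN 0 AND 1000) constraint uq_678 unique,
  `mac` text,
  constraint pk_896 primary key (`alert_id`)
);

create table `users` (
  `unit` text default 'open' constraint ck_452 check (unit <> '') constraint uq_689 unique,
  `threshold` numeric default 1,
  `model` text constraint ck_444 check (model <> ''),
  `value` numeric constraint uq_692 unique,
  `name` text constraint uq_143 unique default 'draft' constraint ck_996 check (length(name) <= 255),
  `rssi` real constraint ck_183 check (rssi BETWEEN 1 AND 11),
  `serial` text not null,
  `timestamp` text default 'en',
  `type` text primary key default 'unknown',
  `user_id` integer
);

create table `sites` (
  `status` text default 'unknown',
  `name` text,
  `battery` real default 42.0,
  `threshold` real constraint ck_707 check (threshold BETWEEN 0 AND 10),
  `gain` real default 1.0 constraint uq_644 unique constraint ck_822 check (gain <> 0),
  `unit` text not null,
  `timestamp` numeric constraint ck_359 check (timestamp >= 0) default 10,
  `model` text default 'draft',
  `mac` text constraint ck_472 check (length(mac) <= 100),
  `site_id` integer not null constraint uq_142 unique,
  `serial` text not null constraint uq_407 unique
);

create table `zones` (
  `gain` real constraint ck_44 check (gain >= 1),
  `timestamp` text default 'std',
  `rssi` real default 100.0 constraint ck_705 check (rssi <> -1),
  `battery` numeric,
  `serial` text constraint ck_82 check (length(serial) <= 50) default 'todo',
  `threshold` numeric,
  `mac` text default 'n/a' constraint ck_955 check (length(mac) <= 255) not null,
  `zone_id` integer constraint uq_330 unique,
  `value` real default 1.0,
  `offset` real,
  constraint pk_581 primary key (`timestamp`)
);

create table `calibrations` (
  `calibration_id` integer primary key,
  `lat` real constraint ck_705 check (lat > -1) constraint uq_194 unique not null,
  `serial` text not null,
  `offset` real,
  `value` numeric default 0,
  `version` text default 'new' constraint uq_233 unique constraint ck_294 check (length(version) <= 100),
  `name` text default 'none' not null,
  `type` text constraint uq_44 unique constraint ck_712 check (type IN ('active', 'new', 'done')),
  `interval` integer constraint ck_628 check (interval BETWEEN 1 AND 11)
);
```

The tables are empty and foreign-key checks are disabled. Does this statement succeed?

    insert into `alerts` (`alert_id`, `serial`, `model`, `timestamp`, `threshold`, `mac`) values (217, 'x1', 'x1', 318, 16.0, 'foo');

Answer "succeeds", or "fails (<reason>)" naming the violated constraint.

succeeds

NOT NULL columns: alert_id is supplied; value defaults to 2.
CHECK constraints: 'x1' satisfies (serial <> ''); 318 satisfies (timestamp <> -1).
No constraint is violated.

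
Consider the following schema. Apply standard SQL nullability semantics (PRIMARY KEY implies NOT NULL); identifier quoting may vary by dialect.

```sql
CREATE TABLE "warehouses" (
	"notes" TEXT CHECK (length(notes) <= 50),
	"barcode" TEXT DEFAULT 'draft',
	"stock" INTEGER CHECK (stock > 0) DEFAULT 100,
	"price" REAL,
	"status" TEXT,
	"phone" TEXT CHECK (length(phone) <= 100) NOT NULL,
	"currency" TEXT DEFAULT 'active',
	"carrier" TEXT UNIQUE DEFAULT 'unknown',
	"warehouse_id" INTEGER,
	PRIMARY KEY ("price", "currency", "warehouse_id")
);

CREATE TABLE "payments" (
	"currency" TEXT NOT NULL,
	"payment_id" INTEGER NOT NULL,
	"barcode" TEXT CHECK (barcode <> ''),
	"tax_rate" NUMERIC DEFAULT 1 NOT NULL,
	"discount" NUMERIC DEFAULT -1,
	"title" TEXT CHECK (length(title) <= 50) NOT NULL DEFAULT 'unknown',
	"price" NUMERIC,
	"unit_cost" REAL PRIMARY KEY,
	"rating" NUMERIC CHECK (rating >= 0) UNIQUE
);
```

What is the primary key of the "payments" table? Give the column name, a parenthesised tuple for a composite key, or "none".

unit_cost is declared PRIMARY KEY inline on the column.

unit_cost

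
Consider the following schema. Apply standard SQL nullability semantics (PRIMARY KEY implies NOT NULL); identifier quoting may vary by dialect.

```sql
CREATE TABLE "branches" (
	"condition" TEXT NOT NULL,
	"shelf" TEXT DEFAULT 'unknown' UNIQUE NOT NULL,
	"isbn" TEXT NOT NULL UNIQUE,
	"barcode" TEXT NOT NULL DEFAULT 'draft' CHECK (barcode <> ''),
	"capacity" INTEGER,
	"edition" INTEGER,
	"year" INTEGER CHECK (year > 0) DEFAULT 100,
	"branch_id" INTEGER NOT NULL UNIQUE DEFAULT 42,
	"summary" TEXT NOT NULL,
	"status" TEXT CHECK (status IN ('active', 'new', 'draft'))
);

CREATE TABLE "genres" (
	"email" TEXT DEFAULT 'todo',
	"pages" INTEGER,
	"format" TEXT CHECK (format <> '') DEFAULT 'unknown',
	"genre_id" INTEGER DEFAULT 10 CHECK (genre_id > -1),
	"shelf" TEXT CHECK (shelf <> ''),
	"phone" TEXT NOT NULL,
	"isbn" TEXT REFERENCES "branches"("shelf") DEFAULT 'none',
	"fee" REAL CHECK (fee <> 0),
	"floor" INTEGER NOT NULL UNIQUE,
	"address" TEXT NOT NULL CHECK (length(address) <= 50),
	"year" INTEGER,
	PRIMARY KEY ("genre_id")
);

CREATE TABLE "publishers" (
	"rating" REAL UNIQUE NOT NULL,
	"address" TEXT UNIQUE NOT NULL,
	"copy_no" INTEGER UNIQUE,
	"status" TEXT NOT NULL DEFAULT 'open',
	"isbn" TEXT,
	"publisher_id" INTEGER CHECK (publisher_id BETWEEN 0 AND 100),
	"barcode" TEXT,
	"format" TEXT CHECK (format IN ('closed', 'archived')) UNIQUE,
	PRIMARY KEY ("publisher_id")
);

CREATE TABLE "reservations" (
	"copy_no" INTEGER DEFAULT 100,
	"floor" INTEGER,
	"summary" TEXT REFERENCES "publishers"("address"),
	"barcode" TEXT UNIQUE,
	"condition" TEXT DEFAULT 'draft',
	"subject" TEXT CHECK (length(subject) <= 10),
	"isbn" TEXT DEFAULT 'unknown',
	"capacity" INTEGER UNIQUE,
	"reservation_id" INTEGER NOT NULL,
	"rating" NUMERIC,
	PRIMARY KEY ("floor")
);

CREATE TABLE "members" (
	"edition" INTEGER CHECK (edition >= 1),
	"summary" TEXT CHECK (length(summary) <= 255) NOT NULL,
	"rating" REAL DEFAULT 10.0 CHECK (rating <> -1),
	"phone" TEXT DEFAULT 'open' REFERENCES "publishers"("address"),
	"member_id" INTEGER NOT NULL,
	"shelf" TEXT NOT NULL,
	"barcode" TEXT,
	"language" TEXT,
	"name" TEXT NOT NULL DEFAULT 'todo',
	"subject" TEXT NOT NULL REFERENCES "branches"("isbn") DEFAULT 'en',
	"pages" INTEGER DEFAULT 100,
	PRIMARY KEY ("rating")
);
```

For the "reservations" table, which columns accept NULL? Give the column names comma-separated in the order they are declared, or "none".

- copy_no: DEFAULT only fills an omitted column; an explicit NULL is still allowed → nullable.
- floor: part of the PRIMARY KEY, which implies NOT NULL → not nullable.
- summary: a foreign key column may be NULL unless separately constrained → nullable.
- barcode: UNIQUE does not imply NOT NULL → nullable.
- condition: DEFAULT only fills an omitted column; an explicit NULL is still allowed → nullable.
- subject: CHECK does not forbid NULL (a CHECK constraint passes when its expression is NULL) → nullable.
- isbn: DEFAULT only fills an omitted column; an explicit NULL is still allowed → nullable.
- capacity: UNIQUE does not imply NOT NULL → nullable.
- reservation_id: declared NOT NULL → not nullable.
- rating: no NOT NULL constraint applies → nullable.

copy_no, summary, barcode, condition, subject, isbn, capacity, rating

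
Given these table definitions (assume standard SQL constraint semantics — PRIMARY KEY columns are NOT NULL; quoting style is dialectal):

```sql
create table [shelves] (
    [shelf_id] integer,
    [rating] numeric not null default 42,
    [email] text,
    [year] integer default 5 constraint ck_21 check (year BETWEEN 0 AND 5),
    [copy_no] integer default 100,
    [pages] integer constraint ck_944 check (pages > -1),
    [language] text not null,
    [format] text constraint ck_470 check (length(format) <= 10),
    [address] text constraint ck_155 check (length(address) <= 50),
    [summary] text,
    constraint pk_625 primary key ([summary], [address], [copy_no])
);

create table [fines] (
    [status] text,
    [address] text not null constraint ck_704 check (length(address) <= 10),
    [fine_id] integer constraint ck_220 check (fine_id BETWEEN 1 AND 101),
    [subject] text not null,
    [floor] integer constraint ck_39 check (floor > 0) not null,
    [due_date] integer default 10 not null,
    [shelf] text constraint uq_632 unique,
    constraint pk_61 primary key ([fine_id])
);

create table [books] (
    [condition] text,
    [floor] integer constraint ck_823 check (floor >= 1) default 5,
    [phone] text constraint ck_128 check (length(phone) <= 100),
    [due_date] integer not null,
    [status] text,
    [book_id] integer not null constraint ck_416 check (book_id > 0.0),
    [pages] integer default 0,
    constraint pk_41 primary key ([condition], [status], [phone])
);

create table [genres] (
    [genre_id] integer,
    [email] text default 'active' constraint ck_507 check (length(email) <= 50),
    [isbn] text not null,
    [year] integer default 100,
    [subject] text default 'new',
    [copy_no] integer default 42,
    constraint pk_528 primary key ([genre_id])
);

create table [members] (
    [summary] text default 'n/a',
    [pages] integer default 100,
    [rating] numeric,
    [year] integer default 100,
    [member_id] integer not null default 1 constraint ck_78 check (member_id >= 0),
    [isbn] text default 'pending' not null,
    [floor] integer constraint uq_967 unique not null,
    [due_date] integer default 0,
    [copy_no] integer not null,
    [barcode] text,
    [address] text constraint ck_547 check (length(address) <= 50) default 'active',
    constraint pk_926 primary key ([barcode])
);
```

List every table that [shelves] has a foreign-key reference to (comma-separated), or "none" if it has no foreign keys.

none

No column in shelves has a REFERENCES clause.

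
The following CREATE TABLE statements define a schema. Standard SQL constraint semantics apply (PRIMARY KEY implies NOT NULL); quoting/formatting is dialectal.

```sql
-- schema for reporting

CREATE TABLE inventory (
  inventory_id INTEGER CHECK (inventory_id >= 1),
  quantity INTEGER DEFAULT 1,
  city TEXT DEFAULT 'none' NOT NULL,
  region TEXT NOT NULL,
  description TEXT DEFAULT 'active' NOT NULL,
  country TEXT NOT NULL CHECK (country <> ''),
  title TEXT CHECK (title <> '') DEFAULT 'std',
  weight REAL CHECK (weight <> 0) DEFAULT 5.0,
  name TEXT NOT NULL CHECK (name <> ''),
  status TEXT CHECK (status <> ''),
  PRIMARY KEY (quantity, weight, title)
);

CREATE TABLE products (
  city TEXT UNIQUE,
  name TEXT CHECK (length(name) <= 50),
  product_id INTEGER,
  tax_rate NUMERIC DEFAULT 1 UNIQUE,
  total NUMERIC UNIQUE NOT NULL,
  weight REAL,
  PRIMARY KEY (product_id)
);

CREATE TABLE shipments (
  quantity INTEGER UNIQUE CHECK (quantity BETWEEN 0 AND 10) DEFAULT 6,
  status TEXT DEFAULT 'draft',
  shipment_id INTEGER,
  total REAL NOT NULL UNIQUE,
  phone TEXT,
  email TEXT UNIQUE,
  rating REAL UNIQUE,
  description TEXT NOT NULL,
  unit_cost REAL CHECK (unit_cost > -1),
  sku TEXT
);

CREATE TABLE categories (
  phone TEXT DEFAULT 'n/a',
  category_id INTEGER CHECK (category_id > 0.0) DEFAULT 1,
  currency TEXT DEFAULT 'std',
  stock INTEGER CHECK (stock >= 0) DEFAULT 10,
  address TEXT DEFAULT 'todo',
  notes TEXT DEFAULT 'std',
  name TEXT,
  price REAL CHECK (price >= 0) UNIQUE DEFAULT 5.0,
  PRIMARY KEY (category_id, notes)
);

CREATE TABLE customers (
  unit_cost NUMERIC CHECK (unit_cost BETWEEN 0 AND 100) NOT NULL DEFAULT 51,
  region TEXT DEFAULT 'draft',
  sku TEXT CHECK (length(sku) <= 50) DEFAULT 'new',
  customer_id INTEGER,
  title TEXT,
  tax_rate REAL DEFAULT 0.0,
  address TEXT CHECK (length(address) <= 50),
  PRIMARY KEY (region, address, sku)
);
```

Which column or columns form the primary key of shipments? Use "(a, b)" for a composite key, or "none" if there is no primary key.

none

No column is declared PRIMARY KEY inline, and there is no table-level PRIMARY KEY clause in shipments.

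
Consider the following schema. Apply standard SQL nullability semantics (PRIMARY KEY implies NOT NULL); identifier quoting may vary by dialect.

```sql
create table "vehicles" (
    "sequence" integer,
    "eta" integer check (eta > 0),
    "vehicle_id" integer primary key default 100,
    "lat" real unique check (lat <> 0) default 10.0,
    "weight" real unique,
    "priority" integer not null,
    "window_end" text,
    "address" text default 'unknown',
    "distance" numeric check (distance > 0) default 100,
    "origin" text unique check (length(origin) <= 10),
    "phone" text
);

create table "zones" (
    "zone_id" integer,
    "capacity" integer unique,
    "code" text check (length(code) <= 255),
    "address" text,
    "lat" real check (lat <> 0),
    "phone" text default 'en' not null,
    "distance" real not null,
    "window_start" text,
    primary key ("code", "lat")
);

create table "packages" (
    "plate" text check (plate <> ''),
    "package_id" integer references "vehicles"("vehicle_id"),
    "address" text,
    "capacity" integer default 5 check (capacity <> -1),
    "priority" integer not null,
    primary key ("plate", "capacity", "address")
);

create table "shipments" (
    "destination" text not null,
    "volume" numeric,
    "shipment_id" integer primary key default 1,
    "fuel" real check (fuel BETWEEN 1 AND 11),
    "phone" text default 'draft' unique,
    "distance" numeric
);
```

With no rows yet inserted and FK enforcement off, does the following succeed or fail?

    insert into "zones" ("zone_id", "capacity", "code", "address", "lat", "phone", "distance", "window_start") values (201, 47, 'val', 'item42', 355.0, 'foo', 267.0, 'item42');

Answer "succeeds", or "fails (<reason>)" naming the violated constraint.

NOT NULL columns: code is supplied; distance is supplied; lat is supplied; phone is supplied.
CHECK constraints: 'val' satisfies (length(code) <= 255); 355.0 satisfies (lat <> 0).
No constraint is violated.

succeeds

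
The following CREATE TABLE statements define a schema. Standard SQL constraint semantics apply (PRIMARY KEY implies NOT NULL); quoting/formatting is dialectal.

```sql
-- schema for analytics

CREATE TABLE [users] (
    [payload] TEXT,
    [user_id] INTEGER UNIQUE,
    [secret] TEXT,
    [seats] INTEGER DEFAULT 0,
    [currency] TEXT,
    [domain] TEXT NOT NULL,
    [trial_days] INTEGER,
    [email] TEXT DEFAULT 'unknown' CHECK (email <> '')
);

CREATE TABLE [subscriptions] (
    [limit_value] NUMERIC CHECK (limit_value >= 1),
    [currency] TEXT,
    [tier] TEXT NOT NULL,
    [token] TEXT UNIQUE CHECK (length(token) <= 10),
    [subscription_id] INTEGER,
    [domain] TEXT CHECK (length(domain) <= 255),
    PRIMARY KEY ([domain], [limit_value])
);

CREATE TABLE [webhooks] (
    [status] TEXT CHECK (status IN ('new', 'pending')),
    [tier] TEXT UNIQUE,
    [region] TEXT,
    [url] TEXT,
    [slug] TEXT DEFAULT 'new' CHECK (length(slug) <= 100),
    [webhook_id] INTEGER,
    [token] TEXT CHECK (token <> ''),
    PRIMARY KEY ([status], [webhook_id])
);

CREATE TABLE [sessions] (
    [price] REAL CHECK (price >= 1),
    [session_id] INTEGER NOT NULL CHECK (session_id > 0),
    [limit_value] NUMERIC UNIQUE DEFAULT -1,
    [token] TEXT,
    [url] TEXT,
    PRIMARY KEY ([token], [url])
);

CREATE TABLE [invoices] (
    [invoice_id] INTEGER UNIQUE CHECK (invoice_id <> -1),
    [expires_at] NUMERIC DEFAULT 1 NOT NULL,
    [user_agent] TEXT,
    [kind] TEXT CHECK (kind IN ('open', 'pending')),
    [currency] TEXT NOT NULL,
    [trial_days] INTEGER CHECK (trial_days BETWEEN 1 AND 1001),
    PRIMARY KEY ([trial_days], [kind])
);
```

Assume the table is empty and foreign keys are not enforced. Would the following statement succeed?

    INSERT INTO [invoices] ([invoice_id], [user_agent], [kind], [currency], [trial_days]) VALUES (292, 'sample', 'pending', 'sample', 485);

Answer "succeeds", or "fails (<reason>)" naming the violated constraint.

succeeds

NOT NULL columns: currency is supplied; expires_at defaults to 1; kind is supplied; trial_days is supplied.
CHECK constraints: 292 satisfies (invoice_id <> -1); 'pending' satisfies (kind IN ('open', 'pending')); 485 satisfies (trial_days BETWEEN 1 AND 1001).
No constraint is violated.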